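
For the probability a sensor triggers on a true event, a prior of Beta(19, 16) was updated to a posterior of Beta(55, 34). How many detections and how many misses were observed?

Under Beta–binomial conjugacy the posterior parameters are (α+s, β+f).
Match parameters: s=55−19=36, f=34−16=18.

36 detections and 18 misses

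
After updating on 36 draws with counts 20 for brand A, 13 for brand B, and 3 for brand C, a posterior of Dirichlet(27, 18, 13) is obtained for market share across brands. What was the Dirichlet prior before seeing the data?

Dirichlet(7, 5, 10)

For a Dirichlet(α) prior with multinomial counts c, the posterior is Dirichlet(α + c) componentwise.
Subtract each count from the matching posterior parameter: 27−20=7, 18−13=5, 13−3=10.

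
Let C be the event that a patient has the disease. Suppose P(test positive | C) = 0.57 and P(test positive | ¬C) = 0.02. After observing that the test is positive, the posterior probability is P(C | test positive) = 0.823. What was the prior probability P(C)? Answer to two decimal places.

In odds form, posterior odds = prior odds × likelihood ratio, so prior odds = posterior odds ÷ LR.
Posterior odds = 0.823/(1−0.823) = 4.6497. LR = 0.57/0.02 = 28.5000.
Prior odds = 4.6497/28.5000 = 0.1631, so P(C) = 0.1631/(1+0.1631) ≈ 0.14.

P(C) = 0.14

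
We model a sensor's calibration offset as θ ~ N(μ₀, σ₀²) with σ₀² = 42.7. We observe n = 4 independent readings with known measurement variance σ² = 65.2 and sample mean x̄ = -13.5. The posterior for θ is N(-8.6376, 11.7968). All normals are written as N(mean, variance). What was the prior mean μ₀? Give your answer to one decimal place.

With known observation variance, the Normal–Normal posterior has precision τ_n = τ₀ + n/σ² and mean μ_n = (τ₀μ₀ + (n/σ²)x̄)/τ_n.
Here τ₀ = 1/42.7 = 0.023419 and τ_data = 4/65.2 = 0.061350, so τ_n = 0.084769.
Rearranging for μ₀: μ₀ = (μ_n·τ_n − τ_data·x̄)/τ₀ = (-8.6376·0.084769 − 0.061350·-13.5) / 0.023419 = 0.096024/0.023419 ≈ 4.1.

μ₀ = 4.1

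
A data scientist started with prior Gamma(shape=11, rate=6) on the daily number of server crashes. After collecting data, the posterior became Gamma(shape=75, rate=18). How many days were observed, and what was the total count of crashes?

n = 12 days with total 64 crashes

Gamma–Poisson conjugacy: posterior shape = α + Σxᵢ, posterior rate = β + n.
Matching: Σxᵢ = 75 − 11 = 64 and n = 18 − 6 = 12.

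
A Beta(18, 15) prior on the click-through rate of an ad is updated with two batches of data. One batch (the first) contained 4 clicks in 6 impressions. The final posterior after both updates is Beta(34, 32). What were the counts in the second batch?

12 clicks and 15 non-clicks

Because Beta–binomial updating is additive in the counts, the combined data contributed (α_post−α_prior, β_post−β_prior) successes and failures.
Total across both batches: 34−18=16 clicks, 32−15=17 non-clicks.
Subtract the first batch: 16−4=12 clicks and 17−2=15 non-clicks.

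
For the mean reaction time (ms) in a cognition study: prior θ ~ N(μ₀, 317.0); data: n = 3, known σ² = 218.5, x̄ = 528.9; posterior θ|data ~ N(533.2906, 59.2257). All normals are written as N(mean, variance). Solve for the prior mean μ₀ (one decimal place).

μ₀ = 552.4

The posterior mean is a precision-weighted average: μ_n = (τ₀μ₀ + τ_data·x̄)/(τ₀+τ_data), with τ₀=1/σ₀² and τ_data=n/σ².
Here τ₀ = 1/317.0 = 0.003155 and τ_data = 3/218.5 = 0.013730, so τ_n = 0.016885.
Rearranging for μ₀: μ₀ = (μ_n·τ_n − τ_data·x̄)/τ₀ = (533.2906·0.016885 − 0.013730·528.9) / 0.003155 = 1.742815/0.003155 ≈ 552.4.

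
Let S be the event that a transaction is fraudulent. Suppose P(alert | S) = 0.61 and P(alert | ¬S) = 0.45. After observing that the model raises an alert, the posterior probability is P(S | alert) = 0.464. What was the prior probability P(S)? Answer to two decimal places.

Bayes' rule in odds form gives O(S|E) = O(S)·[P(E|S)/P(E|¬S)], hence O(S) = O(S|E)/LR.
Posterior odds = 0.464/(1−0.464) = 0.8657. LR = 0.61/0.45 = 1.3556.
Prior odds = 0.8657/1.3556 = 0.6386, so P(S) = 0.6386/(1+0.6386) ≈ 0.39.

P(S) = 0.39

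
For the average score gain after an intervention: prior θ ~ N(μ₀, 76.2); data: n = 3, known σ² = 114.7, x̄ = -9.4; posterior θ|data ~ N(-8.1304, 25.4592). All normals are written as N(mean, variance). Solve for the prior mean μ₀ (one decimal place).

μ₀ = -5.6

With known observation variance, the Normal–Normal posterior has precision τ_n = τ₀ + n/σ² and mean μ_n = (τ₀μ₀ + (n/σ²)x̄)/τ_n.
Here τ₀ = 1/76.2 = 0.013123 and τ_data = 3/114.7 = 0.026155, so τ_n = 0.039278.
Rearranging for μ₀: μ₀ = (μ_n·τ_n − τ_data·x̄)/τ₀ = (-8.1304·0.039278 − 0.026155·-9.4) / 0.013123 = -0.073489/0.013123 ≈ -5.6.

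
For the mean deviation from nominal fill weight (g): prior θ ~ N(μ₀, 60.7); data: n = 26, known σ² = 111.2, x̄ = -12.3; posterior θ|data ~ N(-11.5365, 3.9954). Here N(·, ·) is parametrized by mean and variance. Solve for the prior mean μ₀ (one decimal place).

The posterior mean is a precision-weighted average: μ_n = (τ₀μ₀ + τ_data·x̄)/(τ₀+τ_data), with τ₀=1/σ₀² and τ_data=n/σ².
Here τ₀ = 1/60.7 = 0.016474 and τ_data = 26/111.2 = 0.233813, so τ_n = 0.250287.
Rearranging for μ₀: μ₀ = (μ_n·τ_n − τ_data·x̄)/τ₀ = (-11.5365·0.250287 − 0.233813·-12.3) / 0.016474 = -0.011536/0.016474 ≈ -0.7.

μ₀ = -0.7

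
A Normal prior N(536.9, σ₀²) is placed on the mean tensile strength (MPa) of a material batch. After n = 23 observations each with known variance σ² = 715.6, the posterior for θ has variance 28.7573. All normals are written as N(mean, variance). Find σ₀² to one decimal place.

Posterior precision equals prior precision plus data precision: 1/σ_n² = 1/σ₀² + n/σ².
So 1/σ₀² = 1/28.7573 − 23/715.6 = 0.034774 − 0.032141 = 0.002633.
Hence σ₀² = 1/0.002633 ≈ 379.8.

σ₀² = 379.8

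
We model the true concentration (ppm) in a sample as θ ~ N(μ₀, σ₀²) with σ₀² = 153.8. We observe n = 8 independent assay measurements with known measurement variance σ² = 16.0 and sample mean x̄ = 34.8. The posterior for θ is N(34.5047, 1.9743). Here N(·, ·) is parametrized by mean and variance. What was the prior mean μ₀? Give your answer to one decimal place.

With known observation variance, the Normal–Normal posterior has precision τ_n = τ₀ + n/σ² and mean μ_n = (τ₀μ₀ + (n/σ²)x̄)/τ_n.
Here τ₀ = 1/153.8 = 0.006502 and τ_data = 8/16.0 = 0.500000, so τ_n = 0.506502.
Rearranging for μ₀: μ₀ = (μ_n·τ_n − τ_data·x̄)/τ₀ = (34.5047·0.506502 − 0.500000·34.8) / 0.006502 = 0.076700/0.006502 ≈ 11.8.

μ₀ = 11.8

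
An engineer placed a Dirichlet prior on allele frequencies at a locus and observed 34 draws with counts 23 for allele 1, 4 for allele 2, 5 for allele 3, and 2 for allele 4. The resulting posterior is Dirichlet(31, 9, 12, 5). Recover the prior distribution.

Dirichlet(8, 5, 7, 3)

For a Dirichlet(α) prior with multinomial counts c, the posterior is Dirichlet(α + c) componentwise.
Subtract each count from the matching posterior parameter: 31−23=8, 9−4=5, 12−5=7, 5−2=3.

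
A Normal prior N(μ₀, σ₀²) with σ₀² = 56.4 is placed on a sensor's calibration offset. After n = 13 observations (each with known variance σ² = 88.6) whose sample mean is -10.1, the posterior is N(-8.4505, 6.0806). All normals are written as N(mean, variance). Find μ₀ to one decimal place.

μ₀ = 5.2

With known observation variance, the Normal–Normal posterior has precision τ_n = τ₀ + n/σ² and mean μ_n = (τ₀μ₀ + (n/σ²)x̄)/τ_n.
Here τ₀ = 1/56.4 = 0.017730 and τ_data = 13/88.6 = 0.146727, so τ_n = 0.164457.
Rearranging for μ₀: μ₀ = (μ_n·τ_n − τ_data·x̄)/τ₀ = (-8.4505·0.164457 − 0.146727·-10.1) / 0.017730 = 0.092199/0.017730 ≈ 5.2.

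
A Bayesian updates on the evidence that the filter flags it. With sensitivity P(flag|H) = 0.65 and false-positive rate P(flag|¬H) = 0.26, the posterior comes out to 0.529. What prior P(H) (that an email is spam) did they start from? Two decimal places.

In odds form, posterior odds = prior odds × likelihood ratio, so prior odds = posterior odds ÷ LR.
Posterior odds = 0.529/(1−0.529) = 1.1231. LR = 0.65/0.26 = 2.5000.
Prior odds = 1.1231/2.5000 = 0.4492, so P(H) = 0.4492/(1+0.4492) ≈ 0.31.

P(H) = 0.31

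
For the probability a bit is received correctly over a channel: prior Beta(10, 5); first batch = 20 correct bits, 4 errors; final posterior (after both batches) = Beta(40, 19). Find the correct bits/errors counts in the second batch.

Because Beta–binomial updating is additive in the counts, the combined data contributed (α_post−α_prior, β_post−β_prior) successes and failures.
Total across both batches: 40−10=30 correct bits, 19−5=14 errors.
Subtract the first batch: 30−20=10 correct bits and 14−4=10 errors.

10 correct bits and 10 errors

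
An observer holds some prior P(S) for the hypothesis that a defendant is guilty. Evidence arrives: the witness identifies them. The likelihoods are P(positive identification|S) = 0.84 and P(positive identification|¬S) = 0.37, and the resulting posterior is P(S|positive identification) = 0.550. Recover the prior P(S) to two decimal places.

In odds form, posterior odds = prior odds × likelihood ratio, so prior odds = posterior odds ÷ LR.
Posterior odds = 0.550/(1−0.550) = 1.2222. LR = 0.84/0.37 = 2.2703.
Prior odds = 1.2222/2.2703 = 0.5383, so P(S) = 0.5383/(1+0.5383) ≈ 0.35.

P(S) = 0.35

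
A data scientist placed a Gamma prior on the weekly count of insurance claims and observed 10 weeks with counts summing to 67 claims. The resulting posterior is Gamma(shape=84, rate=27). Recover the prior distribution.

Gamma–Poisson conjugacy: posterior shape = α + Σxᵢ, posterior rate = β + n.
So α = 84 − 67 = 17 and β = 27 − 10 = 17.

Gamma(shape=17, rate=17)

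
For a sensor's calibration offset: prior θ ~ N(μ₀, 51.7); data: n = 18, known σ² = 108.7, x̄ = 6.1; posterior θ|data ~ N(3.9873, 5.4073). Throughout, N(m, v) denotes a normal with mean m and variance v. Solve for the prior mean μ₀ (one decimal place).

μ₀ = -14.1

With known observation variance, the Normal–Normal posterior has precision τ_n = τ₀ + n/σ² and mean μ_n = (τ₀μ₀ + (n/σ²)x̄)/τ_n.
Here τ₀ = 1/51.7 = 0.019342 and τ_data = 18/108.7 = 0.165593, so τ_n = 0.184935.
Rearranging for μ₀: μ₀ = (μ_n·τ_n − τ_data·x̄)/τ₀ = (3.9873·0.184935 − 0.165593·6.1) / 0.019342 = -0.272726/0.019342 ≈ -14.1.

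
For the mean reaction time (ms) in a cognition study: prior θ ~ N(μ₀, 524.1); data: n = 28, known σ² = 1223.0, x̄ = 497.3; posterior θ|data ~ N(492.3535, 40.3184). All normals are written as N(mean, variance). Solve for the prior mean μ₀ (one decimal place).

With known observation variance, the Normal–Normal posterior has precision τ_n = τ₀ + n/σ² and mean μ_n = (τ₀μ₀ + (n/σ²)x̄)/τ_n.
Here τ₀ = 1/524.1 = 0.001908 and τ_data = 28/1223.0 = 0.022895, so τ_n = 0.024803.
Rearranging for μ₀: μ₀ = (μ_n·τ_n − τ_data·x̄)/τ₀ = (492.3535·0.024803 − 0.022895·497.3) / 0.001908 = 0.826160/0.001908 ≈ 433.0.

μ₀ = 433.0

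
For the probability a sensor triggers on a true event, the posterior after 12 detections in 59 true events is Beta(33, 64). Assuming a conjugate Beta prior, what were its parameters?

Beta(21, 17)

Beta is conjugate to the binomial likelihood: posterior = Beta(a+s, b+f).
Subtract the data counts: 33−12=21, 64−47=17.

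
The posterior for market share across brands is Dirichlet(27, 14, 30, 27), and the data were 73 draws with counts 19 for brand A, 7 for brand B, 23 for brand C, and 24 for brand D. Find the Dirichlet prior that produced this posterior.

For a Dirichlet(α) prior with multinomial counts c, the posterior is Dirichlet(α + c) componentwise.
Subtract each count from the matching posterior parameter: 27−19=8, 14−7=7, 30−23=7, 27−24=3.

Dirichlet(8, 7, 7, 3)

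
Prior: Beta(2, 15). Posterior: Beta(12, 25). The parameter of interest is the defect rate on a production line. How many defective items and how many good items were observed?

Under Beta–binomial conjugacy the posterior parameters are (a+s, b+f).
So s = 12 − 2 = 10 and f = 25 − 15 = 10.

10 defective items and 10 good items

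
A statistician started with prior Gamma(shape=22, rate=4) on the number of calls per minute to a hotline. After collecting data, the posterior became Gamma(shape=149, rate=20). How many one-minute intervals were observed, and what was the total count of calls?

n = 16 one-minute intervals with total 127 calls

Gamma–Poisson conjugacy: posterior shape = α + Σxᵢ, posterior rate = β + n.
Matching: Σxᵢ = 149 − 22 = 127 and n = 20 − 4 = 16.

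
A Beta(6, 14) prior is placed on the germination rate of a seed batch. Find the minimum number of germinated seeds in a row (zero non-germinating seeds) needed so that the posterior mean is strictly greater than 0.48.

After k germinated seeds and 0 non-germinating seeds the posterior is Beta(6+k, 14), with mean (6+k)/(6+14+k).
Set (6+k)/(20+k) > 0.48 and solve: k > (0.48·20 − 6)/(1 − 0.48) = 6.923.
The smallest integer exceeding 6.923 is 7.

k = 7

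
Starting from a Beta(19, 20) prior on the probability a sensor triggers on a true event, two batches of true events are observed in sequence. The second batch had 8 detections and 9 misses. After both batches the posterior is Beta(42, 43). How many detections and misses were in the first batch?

15 detections and 14 misses

Sequential conjugate updates are equivalent to a single update on the pooled data, so total successes = posterior α − prior α and total failures = posterior β − prior β.
Total across both batches: 42−19=23 detections, 43−20=23 misses.
Subtract the second batch: 23−8=15 detections and 23−9=14 misses.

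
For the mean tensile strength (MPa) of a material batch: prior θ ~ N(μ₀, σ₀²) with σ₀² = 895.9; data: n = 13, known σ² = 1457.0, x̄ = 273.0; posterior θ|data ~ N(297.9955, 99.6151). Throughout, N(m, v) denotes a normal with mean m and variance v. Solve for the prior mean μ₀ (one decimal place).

With known observation variance, the Normal–Normal posterior has precision τ_n = τ₀ + n/σ² and mean μ_n = (τ₀μ₀ + (n/σ²)x̄)/τ_n.
Here τ₀ = 1/895.9 = 0.001116 and τ_data = 13/1457.0 = 0.008922, so τ_n = 0.010038.
Rearranging for μ₀: μ₀ = (μ_n·τ_n − τ_data·x̄)/τ₀ = (297.9955·0.010038 − 0.008922·273.0) / 0.001116 = 0.555573/0.001116 ≈ 497.8.

μ₀ = 497.8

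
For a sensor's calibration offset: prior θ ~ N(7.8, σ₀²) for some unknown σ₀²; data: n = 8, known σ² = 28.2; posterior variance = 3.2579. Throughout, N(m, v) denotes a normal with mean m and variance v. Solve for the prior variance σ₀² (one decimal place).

Posterior precision equals prior precision plus data precision: 1/σ_n² = 1/σ₀² + n/σ².
So 1/σ₀² = 1/3.2579 − 8/28.2 = 0.306946 − 0.283688 = 0.023258.
Hence σ₀² = 1/0.023258 ≈ 43.0.

σ₀² = 43.0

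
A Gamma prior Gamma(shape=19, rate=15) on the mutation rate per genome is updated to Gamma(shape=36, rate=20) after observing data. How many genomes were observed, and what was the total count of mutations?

Gamma–Poisson conjugacy: posterior shape = α + Σxᵢ, posterior rate = β + n.
Matching: Σxᵢ = 36 − 19 = 17 and n = 20 − 15 = 5.

n = 5 genomes with total 17 mutations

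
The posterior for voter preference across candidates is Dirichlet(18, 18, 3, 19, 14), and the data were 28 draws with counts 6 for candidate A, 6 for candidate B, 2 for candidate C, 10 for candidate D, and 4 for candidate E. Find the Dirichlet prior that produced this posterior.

Dirichlet(12, 12, 1, 9, 10)

For a Dirichlet(α) prior with multinomial counts c, the posterior is Dirichlet(α + c) componentwise.
Subtract each count from the matching posterior parameter: 18−6=12, 18−6=12, 3−2=1, 19−10=9, 14−4=10.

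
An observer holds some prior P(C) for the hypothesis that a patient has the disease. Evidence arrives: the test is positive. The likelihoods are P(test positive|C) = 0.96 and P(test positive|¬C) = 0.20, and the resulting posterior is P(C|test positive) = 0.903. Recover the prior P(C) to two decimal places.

Bayes' rule in odds form gives O(C|E) = O(C)·[P(E|C)/P(E|¬C)], hence O(C) = O(C|E)/LR.
Posterior odds = 0.903/(1−0.903) = 9.3093. LR = 0.96/0.20 = 4.8000.
Prior odds = 9.3093/4.8000 = 1.9394, so P(C) = 1.9394/(1+1.9394) ≈ 0.66.

P(C) = 0.66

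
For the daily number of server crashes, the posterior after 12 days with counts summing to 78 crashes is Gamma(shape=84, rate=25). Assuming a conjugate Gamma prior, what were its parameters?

Gamma(shape=6, rate=13)

Gamma–Poisson conjugacy: posterior shape = α + Σxᵢ, posterior rate = β + n.
So α = 84 − 78 = 6 and β = 25 − 12 = 13.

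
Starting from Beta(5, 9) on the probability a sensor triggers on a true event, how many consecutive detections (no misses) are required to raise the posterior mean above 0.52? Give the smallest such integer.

After k detections and 0 misses the posterior is Beta(5+k, 9), with mean (5+k)/(5+9+k).
Set (5+k)/(14+k) > 0.52 and solve: k > (0.52·14 − 5)/(1 − 0.52) = 4.750.
The smallest integer exceeding 4.750 is 5.

k = 5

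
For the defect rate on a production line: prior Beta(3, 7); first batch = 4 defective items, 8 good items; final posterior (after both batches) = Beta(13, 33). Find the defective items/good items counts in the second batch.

6 defective items and 18 good items

Sequential conjugate updates are equivalent to a single update on the pooled data, so total successes = posterior α − prior α and total failures = posterior β − prior β.
Total across both batches: 13−3=10 defective items, 33−7=26 good items.
Subtract the first batch: 10−4=6 defective items and 26−8=18 good items.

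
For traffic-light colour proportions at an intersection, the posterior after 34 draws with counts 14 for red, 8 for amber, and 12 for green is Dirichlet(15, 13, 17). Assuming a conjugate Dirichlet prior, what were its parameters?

For a Dirichlet(α) prior with multinomial counts c, the posterior is Dirichlet(α + c) componentwise.
Subtract each count from the matching posterior parameter: 15−14=1, 13−8=5, 17−12=5.

Dirichlet(1, 5, 5)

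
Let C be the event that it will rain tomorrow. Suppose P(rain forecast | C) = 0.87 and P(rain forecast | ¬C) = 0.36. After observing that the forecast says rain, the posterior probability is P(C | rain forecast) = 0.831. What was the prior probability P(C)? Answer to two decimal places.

P(C) = 0.67

Bayes' rule in odds form gives O(C|E) = O(C)·[P(E|C)/P(E|¬C)], hence O(C) = O(C|E)/LR.
Posterior odds = 0.831/(1−0.831) = 4.9172. LR = 0.87/0.36 = 2.4167.
Prior odds = 4.9172/2.4167 = 2.0347, so P(C) = 2.0347/(1+2.0347) ≈ 0.67.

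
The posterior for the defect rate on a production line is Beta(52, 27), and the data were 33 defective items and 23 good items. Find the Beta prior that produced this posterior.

Under Beta–binomial conjugacy the posterior parameters are (a+s, b+f).
Subtract the data counts: 52−33=19, 27−23=4.

Beta(19, 4)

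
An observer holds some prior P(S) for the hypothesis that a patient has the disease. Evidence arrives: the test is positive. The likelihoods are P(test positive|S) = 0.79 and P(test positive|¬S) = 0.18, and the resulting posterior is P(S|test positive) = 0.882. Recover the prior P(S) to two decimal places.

Bayes' rule in odds form gives O(S|E) = O(S)·[P(E|S)/P(E|¬S)], hence O(S) = O(S|E)/LR.
Posterior odds = 0.882/(1−0.882) = 7.4746. LR = 0.79/0.18 = 4.3889.
Prior odds = 7.4746/4.3889 = 1.7031, so P(S) = 1.7031/(1+1.7031) ≈ 0.63.

P(S) = 0.63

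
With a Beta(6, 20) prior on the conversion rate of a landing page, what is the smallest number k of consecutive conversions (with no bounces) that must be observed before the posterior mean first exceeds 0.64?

After k conversions and 0 bounces the posterior is Beta(6+k, 20), with mean (6+k)/(6+20+k).
Set (6+k)/(26+k) > 0.64 and solve: k > (0.64·26 − 6)/(1 − 0.64) = 29.556.
The smallest integer exceeding 29.556 is 30.

k = 30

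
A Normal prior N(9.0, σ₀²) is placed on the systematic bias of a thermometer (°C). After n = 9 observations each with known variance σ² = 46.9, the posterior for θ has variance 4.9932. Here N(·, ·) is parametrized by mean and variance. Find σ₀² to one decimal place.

σ₀² = 119.4

Posterior precision equals prior precision plus data precision: 1/σ_n² = 1/σ₀² + n/σ².
So 1/σ₀² = 1/4.9932 − 9/46.9 = 0.200272 − 0.191898 = 0.008374.
Hence σ₀² = 1/0.008374 ≈ 119.4.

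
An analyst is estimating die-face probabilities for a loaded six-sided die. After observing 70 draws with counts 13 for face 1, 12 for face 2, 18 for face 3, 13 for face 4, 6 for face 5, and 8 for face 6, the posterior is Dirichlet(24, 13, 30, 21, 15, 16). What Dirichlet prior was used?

For a Dirichlet(α) prior with multinomial counts c, the posterior is Dirichlet(α + c) componentwise.
Subtract each count from the matching posterior parameter: 24−13=11, 13−12=1, 30−18=12, 21−13=8, 15−6=9, 16−8=8.

Dirichlet(11, 1, 12, 8, 9, 8)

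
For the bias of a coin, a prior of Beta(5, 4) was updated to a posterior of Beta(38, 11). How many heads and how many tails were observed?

A Beta(α, β) prior with s successes and f failures in binomial data gives a Beta(α+s, β+f) posterior.
So s = 38 − 5 = 33 and f = 11 − 4 = 7.

33 heads and 7 tails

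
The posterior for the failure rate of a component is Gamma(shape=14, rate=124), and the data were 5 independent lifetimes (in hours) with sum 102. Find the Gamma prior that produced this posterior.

Gamma–exponential conjugacy: posterior shape = α + n, posterior rate = β + Σtᵢ.
So α = 14 − 5 = 9 and β = 124 − 102 = 22.

Gamma(shape=9, rate=22)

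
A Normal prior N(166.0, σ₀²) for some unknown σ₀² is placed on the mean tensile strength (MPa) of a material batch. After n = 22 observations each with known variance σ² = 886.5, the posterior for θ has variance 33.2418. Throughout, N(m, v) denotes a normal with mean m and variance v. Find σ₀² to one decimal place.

For the Normal–Normal model with known σ², precisions add: τ_n = τ₀ + n/σ².
So 1/σ₀² = 1/33.2418 − 22/886.5 = 0.030083 − 0.024817 = 0.005266.
Hence σ₀² = 1/0.005266 ≈ 189.9.

σ₀² = 189.9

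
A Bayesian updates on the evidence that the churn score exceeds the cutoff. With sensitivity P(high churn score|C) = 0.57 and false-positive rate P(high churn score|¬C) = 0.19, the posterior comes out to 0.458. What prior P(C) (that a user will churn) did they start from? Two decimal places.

P(C) = 0.22

In odds form, posterior odds = prior odds × likelihood ratio, so prior odds = posterior odds ÷ LR.
Posterior odds = 0.458/(1−0.458) = 0.8450. LR = 0.57/0.19 = 3.0000.
Prior odds = 0.8450/3.0000 = 0.2817, so P(C) = 0.2817/(1+0.2817) ≈ 0.22.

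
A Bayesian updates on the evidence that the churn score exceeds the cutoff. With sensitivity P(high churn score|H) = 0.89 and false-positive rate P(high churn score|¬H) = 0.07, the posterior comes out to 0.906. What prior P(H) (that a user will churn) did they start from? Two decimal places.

P(H) = 0.43

Bayes' rule in odds form gives O(H|E) = O(H)·[P(E|H)/P(E|¬H)], hence O(H) = O(H|E)/LR.
Posterior odds = 0.906/(1−0.906) = 9.6383. LR = 0.89/0.07 = 12.7143.
Prior odds = 9.6383/12.7143 = 0.7581, so P(H) = 0.7581/(1+0.7581) ≈ 0.43.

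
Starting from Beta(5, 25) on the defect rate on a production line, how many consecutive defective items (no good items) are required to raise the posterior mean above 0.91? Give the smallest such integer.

After k defective items and 0 good items the posterior is Beta(5+k, 25), with mean (5+k)/(5+25+k).
Set (5+k)/(30+k) > 0.91 and solve: k > (0.91·30 − 5)/(1 − 0.91) = 247.778.
The smallest integer exceeding 247.778 is 248, and checking k=248: (253)/(278) = 0.9101 > 0.91.

k = 248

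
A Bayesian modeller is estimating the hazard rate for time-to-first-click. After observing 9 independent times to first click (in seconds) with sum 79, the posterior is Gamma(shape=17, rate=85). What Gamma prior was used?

Gamma–exponential conjugacy: posterior shape = α + n, posterior rate = β + Σtᵢ.
So α = 17 − 9 = 8 and β = 85 − 79 = 6.

Gamma(shape=8, rate=6)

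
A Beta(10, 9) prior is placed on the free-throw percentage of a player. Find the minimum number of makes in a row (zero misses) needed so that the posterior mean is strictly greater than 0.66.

k = 8

After k makes and 0 misses the posterior is Beta(10+k, 9), with mean (10+k)/(10+9+k).
Set (10+k)/(19+k) > 0.66 and solve: k > (0.66·19 − 10)/(1 − 0.66) = 7.471.
The smallest integer exceeding 7.471 is 8, and checking k=8: (18)/(27) = 0.6667 > 0.66.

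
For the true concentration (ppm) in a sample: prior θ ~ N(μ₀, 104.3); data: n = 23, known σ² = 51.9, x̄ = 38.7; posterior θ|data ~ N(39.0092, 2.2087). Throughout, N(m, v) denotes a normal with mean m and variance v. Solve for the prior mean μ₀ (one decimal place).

With known observation variance, the Normal–Normal posterior has precision τ_n = τ₀ + n/σ² and mean μ_n = (τ₀μ₀ + (n/σ²)x̄)/τ_n.
Here τ₀ = 1/104.3 = 0.009588 and τ_data = 23/51.9 = 0.443160, so τ_n = 0.452748.
Rearranging for μ₀: μ₀ = (μ_n·τ_n − τ_data·x̄)/τ₀ = (39.0092·0.452748 − 0.443160·38.7) / 0.009588 = 0.511045/0.009588 ≈ 53.3.

μ₀ = 53.3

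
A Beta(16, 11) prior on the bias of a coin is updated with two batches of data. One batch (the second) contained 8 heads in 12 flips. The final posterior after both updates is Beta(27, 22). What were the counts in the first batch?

Sequential conjugate updates are equivalent to a single update on the pooled data, so total successes = posterior α − prior α and total failures = posterior β − prior β.
Total across both batches: 27−16=11 heads, 22−11=11 tails.
Subtract the second batch: 11−8=3 heads and 11−4=7 tails.

3 heads and 7 tails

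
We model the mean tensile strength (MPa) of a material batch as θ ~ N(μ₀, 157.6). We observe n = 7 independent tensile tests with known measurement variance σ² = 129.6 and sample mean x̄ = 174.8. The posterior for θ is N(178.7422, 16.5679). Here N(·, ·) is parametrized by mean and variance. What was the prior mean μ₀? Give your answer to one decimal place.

μ₀ = 212.3

The posterior mean is a precision-weighted average: μ_n = (τ₀μ₀ + τ_data·x̄)/(τ₀+τ_data), with τ₀=1/σ₀² and τ_data=n/σ².
Here τ₀ = 1/157.6 = 0.006345 and τ_data = 7/129.6 = 0.054012, so τ_n = 0.060357.
Rearranging for μ₀: μ₀ = (μ_n·τ_n − τ_data·x̄)/τ₀ = (178.7422·0.060357 − 0.054012·174.8) / 0.006345 = 1.347045/0.006345 ≈ 212.3.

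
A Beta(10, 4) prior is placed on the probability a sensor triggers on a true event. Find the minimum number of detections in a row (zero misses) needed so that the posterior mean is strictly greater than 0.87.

After k detections and 0 misses the posterior is Beta(10+k, 4), with mean (10+k)/(10+4+k).
Set (10+k)/(14+k) > 0.87 and solve: k > (0.87·14 − 10)/(1 − 0.87) = 16.769.
The smallest integer exceeding 16.769 is 17.

k = 17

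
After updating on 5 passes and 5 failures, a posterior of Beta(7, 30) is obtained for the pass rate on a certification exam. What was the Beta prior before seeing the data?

Beta(2, 25)

A Beta(α, β) prior with s successes and f failures in binomial data gives a Beta(α+s, β+f) posterior.
Subtract the data counts: 7−5=2, 30−5=25.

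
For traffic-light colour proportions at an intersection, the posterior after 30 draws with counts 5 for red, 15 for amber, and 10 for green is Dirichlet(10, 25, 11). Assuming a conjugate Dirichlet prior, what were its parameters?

For a Dirichlet(α) prior with multinomial counts c, the posterior is Dirichlet(α + c) componentwise.
Subtract each count from the matching posterior parameter: 10−5=5, 25−15=10, 11−10=1.

Dirichlet(5, 10, 1)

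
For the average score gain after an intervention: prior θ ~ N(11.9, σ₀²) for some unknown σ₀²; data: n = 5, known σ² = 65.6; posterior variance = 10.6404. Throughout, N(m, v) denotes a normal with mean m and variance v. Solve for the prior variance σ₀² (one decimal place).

σ₀² = 56.3

For the Normal–Normal model with known σ², precisions add: τ_n = τ₀ + n/σ².
So 1/σ₀² = 1/10.6404 − 5/65.6 = 0.093981 − 0.076220 = 0.017761.
Hence σ₀² = 1/0.017761 ≈ 56.3.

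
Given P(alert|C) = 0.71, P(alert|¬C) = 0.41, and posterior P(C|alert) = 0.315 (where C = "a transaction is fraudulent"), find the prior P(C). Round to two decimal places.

Bayes' rule in odds form gives O(C|E) = O(C)·[P(E|C)/P(E|¬C)], hence O(C) = O(C|E)/LR.
Posterior odds = 0.315/(1−0.315) = 0.4599. LR = 0.71/0.41 = 1.7317.
Prior odds = 0.4599/1.7317 = 0.2656, so P(C) = 0.2656/(1+0.2656) ≈ 0.21.

P(C) = 0.21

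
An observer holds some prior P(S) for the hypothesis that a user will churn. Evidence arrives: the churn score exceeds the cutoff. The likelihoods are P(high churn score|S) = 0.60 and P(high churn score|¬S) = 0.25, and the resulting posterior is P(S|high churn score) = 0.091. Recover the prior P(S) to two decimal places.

P(S) = 0.04

Bayes' rule in odds form gives O(S|E) = O(S)·[P(E|S)/P(E|¬S)], hence O(S) = O(S|E)/LR.
Posterior odds = 0.091/(1−0.091) = 0.1001. LR = 0.60/0.25 = 2.4000.
Prior odds = 0.1001/2.4000 = 0.0417, so P(S) = 0.0417/(1+0.0417) ≈ 0.04.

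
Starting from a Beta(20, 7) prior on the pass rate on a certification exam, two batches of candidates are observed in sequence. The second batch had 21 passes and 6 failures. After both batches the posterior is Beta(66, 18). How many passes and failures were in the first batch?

25 passes and 5 failures

Because Beta–binomial updating is additive in the counts, the combined data contributed (α_post−α_prior, β_post−β_prior) successes and failures.
Total across both batches: 66−20=46 passes, 18−7=11 failures.
Subtract the second batch: 46−21=25 passes and 11−6=5 failures.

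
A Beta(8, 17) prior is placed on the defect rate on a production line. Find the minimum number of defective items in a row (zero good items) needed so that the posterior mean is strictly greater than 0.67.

After k defective items and 0 good items the posterior is Beta(8+k, 17), with mean (8+k)/(8+17+k).
Set (8+k)/(25+k) > 0.67 and solve: k > (0.67·25 − 8)/(1 − 0.67) = 26.515.
The smallest integer exceeding 26.515 is 27, and checking k=27: (35)/(52) = 0.6731 > 0.67.

k = 27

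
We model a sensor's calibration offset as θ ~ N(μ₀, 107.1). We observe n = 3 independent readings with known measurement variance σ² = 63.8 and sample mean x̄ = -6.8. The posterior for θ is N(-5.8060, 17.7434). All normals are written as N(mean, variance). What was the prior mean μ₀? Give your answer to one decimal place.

μ₀ = -0.8

With known observation variance, the Normal–Normal posterior has precision τ_n = τ₀ + n/σ² and mean μ_n = (τ₀μ₀ + (n/σ²)x̄)/τ_n.
Here τ₀ = 1/107.1 = 0.009337 and τ_data = 3/63.8 = 0.047022, so τ_n = 0.056359.
Rearranging for μ₀: μ₀ = (μ_n·τ_n − τ_data·x̄)/τ₀ = (-5.8060·0.056359 − 0.047022·-6.8) / 0.009337 = -0.007471/0.009337 ≈ -0.8.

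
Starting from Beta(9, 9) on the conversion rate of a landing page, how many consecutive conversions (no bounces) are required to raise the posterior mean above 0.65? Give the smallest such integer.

After k conversions and 0 bounces the posterior is Beta(9+k, 9), with mean (9+k)/(9+9+k).
Set (9+k)/(18+k) > 0.65 and solve: k > (0.65·18 − 9)/(1 − 0.65) = 7.714.
The smallest integer exceeding 7.714 is 8, and checking k=8: (17)/(26) = 0.6538 > 0.65.

k = 8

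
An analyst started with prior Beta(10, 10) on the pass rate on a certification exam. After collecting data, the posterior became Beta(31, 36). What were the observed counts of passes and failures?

Under Beta–binomial conjugacy the posterior parameters are (a+s, b+f).
So s = 31 − 10 = 21 and f = 36 − 10 = 26.

21 passes and 26 failures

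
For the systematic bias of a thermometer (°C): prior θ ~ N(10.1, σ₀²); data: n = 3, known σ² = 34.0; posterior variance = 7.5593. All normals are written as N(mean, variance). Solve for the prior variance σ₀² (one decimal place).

For the Normal–Normal model with known σ², precisions add: τ_n = τ₀ + n/σ².
So 1/σ₀² = 1/7.5593 − 3/34.0 = 0.132287 − 0.088235 = 0.044052.
Hence σ₀² = 1/0.044052 ≈ 22.7.

σ₀² = 22.7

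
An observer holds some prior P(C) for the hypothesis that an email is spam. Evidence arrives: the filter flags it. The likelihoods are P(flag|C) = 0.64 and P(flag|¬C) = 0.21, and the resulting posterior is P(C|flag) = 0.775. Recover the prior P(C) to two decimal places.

P(C) = 0.53

Bayes' rule in odds form gives O(C|E) = O(C)·[P(E|C)/P(E|¬C)], hence O(C) = O(C|E)/LR.
Posterior odds = 0.775/(1−0.775) = 3.4444. LR = 0.64/0.21 = 3.0476.
Prior odds = 3.4444/3.0476 = 1.1302, so P(C) = 1.1302/(1+1.1302) ≈ 0.53.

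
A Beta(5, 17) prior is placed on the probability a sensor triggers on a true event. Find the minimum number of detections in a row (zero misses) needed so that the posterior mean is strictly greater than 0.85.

k = 92

After k detections and 0 misses the posterior is Beta(5+k, 17), with mean (5+k)/(5+17+k).
Set (5+k)/(22+k) > 0.85 and solve: k > (0.85·22 − 5)/(1 − 0.85) = 91.333.
The smallest integer exceeding 91.333 is 92.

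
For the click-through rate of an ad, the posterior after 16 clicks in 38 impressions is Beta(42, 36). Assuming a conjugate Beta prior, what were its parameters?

A Beta(α, β) prior with s successes and f failures in binomial data gives a Beta(α+s, β+f) posterior.
Subtract the data counts: 42−16=26, 36−22=14.

Beta(26, 14)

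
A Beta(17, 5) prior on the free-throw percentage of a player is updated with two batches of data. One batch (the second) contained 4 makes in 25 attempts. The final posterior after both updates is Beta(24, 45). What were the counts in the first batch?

3 makes and 19 misses

Sequential conjugate updates are equivalent to a single update on the pooled data, so total successes = posterior α − prior α and total failures = posterior β − prior β.
Total across both batches: 24−17=7 makes, 45−5=40 misses.
Subtract the second batch: 7−4=3 makes and 40−21=19 misses.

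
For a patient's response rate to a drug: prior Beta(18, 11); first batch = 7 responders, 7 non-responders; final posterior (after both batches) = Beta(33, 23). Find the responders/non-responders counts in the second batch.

8 responders and 5 non-responders

Because Beta–binomial updating is additive in the counts, the combined data contributed (α_post−α_prior, β_post−β_prior) successes and failures.
Total across both batches: 33−18=15 responders, 23−11=12 non-responders.
Subtract the first batch: 15−7=8 responders and 12−7=5 non-responders.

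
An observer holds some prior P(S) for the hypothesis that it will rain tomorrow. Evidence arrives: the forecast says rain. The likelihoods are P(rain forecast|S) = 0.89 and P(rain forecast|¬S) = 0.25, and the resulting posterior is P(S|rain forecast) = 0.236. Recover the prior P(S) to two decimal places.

P(S) = 0.08

Bayes' rule in odds form gives O(S|E) = O(S)·[P(E|S)/P(E|¬S)], hence O(S) = O(S|E)/LR.
Posterior odds = 0.236/(1−0.236) = 0.3089. LR = 0.89/0.25 = 3.5600.
Prior odds = 0.3089/3.5600 = 0.0868, so P(S) = 0.0868/(1+0.0868) ≈ 0.08.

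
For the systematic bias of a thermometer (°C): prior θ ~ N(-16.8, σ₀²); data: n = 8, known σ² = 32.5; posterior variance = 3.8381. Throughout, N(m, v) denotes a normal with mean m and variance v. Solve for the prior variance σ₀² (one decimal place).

σ₀² = 69.5

For the Normal–Normal model with known σ², precisions add: τ_n = τ₀ + n/σ².
So 1/σ₀² = 1/3.8381 − 8/32.5 = 0.260546 − 0.246154 = 0.014392.
Hence σ₀² = 1/0.014392 ≈ 69.5.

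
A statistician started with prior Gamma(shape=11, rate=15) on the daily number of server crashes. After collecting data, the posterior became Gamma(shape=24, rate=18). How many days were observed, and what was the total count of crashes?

n = 3 days with total 13 crashes

A Gamma(α, β) prior (rate parametrization) on a Poisson rate with n observations summing to S gives posterior Gamma(α+S, β+n).
Matching: Σxᵢ = 24 − 11 = 13 and n = 18 − 15 = 3.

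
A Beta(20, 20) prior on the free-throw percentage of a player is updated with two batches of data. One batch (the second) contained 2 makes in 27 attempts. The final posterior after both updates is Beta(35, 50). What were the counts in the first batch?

13 makes and 5 misses

Because Beta–binomial updating is additive in the counts, the combined data contributed (α_post−α_prior, β_post−β_prior) successes and failures.
Total across both batches: 35−20=15 makes, 50−20=30 misses.
Subtract the second batch: 15−2=13 makes and 30−25=5 misses.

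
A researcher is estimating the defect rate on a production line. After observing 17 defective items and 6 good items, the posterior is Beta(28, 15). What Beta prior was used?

Beta(11, 9)

A Beta(a, b) prior with s successes and f failures in binomial data gives a Beta(a+s, b+f) posterior.
Subtract the data counts: 28−17=11, 15−6=9.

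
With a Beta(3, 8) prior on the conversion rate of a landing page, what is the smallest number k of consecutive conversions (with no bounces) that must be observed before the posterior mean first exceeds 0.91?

After k conversions and 0 bounces the posterior is Beta(3+k, 8), with mean (3+k)/(3+8+k).
Set (3+k)/(11+k) > 0.91 and solve: k > (0.91·11 − 3)/(1 − 0.91) = 77.889.
The smallest integer exceeding 77.889 is 78.

k = 78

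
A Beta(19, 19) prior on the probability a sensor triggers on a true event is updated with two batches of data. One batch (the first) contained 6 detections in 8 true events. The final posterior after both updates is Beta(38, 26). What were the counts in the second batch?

13 detections and 5 misses

Because Beta–binomial updating is additive in the counts, the combined data contributed (α_post−α_prior, β_post−β_prior) successes and failures.
Total across both batches: 38−19=19 detections, 26−19=7 misses.
Subtract the first batch: 19−6=13 detections and 7−2=5 misses.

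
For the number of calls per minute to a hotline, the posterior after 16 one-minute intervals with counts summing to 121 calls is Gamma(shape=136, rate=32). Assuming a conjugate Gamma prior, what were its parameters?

Gamma(shape=15, rate=16)

Gamma–Poisson conjugacy: posterior shape = α + Σxᵢ, posterior rate = β + n.
So α = 136 − 121 = 15 and β = 32 − 16 = 16.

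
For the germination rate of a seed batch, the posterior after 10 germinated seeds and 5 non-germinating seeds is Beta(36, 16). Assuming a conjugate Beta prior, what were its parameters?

A Beta(a, b) prior with s successes and f failures in binomial data gives a Beta(a+s, b+f) posterior.
So a = 36 − 10 = 26 and b = 16 − 5 = 11.

Beta(26, 11)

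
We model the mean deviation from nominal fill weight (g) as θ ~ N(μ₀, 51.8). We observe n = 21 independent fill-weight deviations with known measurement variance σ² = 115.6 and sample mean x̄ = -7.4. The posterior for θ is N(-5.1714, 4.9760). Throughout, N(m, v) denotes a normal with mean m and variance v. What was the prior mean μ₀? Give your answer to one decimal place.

μ₀ = 15.8

The posterior mean is a precision-weighted average: μ_n = (τ₀μ₀ + τ_data·x̄)/(τ₀+τ_data), with τ₀=1/σ₀² and τ_data=n/σ².
Here τ₀ = 1/51.8 = 0.019305 and τ_data = 21/115.6 = 0.181661, so τ_n = 0.200966.
Rearranging for μ₀: μ₀ = (μ_n·τ_n − τ_data·x̄)/τ₀ = (-5.1714·0.200966 − 0.181661·-7.4) / 0.019305 = 0.305016/0.019305 ≈ 15.8.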